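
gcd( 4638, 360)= 6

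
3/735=1/245=0.00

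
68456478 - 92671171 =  - 24214693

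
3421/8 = 3421/8 = 427.62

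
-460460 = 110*( - 4186)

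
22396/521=42 +514/521 = 42.99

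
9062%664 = 430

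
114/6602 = 57/3301 = 0.02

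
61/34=61/34 = 1.79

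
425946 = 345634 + 80312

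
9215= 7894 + 1321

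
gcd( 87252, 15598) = 22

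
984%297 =93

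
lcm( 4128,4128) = 4128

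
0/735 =0=0.00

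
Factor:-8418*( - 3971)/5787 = 2^1*3^(-1) * 11^1*19^2*23^1*61^1*643^( - 1) = 11142626/1929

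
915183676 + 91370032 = 1006553708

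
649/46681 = 649/46681 = 0.01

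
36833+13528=50361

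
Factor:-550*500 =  - 275000 = - 2^3*5^5*11^1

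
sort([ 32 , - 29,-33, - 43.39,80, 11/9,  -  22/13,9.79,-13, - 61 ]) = [-61,-43.39, - 33,-29,-13,  -  22/13,11/9, 9.79, 32,80]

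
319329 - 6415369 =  - 6096040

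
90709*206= 18686054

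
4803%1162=155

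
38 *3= 114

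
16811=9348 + 7463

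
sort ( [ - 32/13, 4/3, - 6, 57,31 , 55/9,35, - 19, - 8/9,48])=[ - 19, - 6, - 32/13, - 8/9, 4/3, 55/9,31,35,48,57 ]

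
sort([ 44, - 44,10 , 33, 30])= [- 44,10,30, 33,  44 ] 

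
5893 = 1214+4679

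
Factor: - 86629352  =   - 2^3*751^1 * 14419^1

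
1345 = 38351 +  - 37006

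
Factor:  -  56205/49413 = -18735/16471 = -  3^1*5^1*7^( - 1)*13^( - 1 )*181^( - 1)*1249^1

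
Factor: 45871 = 7^1*6553^1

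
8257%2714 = 115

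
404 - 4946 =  - 4542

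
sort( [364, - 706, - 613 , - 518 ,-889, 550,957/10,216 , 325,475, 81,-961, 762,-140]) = [ - 961, - 889,-706, - 613, - 518, -140, 81,957/10,216,325, 364,475,550, 762 ] 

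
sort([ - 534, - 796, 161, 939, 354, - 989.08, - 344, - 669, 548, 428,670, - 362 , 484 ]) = [ - 989.08, - 796,-669, - 534, - 362, - 344, 161,354 , 428,484,  548,  670,  939]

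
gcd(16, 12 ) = 4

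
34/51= 2/3= 0.67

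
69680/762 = 91 + 169/381 =91.44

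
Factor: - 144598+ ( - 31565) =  - 3^1 * 13^1*4517^1  =  - 176163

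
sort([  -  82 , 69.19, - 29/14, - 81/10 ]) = [- 82, - 81/10, - 29/14,69.19]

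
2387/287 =8+13/41 = 8.32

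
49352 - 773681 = - 724329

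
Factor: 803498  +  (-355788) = 447710 = 2^1*5^1*44771^1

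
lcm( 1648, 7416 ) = 14832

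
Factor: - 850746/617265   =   - 283582/205755 = -2^1*3^( - 1)*5^( - 1 )*11^( -1)*13^2*29^( - 1 )*43^( - 1)*839^1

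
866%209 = 30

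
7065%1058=717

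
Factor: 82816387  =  82816387^1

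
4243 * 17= 72131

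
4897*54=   264438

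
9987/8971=9987/8971 = 1.11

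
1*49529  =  49529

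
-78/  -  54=13/9=1.44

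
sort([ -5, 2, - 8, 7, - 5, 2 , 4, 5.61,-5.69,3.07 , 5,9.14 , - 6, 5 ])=[-8, - 6, - 5.69, - 5,-5, 2,2,3.07, 4,5, 5, 5.61,7,9.14 ]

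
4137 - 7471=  - 3334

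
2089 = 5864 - 3775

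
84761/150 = 84761/150 = 565.07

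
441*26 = 11466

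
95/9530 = 19/1906 = 0.01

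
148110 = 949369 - 801259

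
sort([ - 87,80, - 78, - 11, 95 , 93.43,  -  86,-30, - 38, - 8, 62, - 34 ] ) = [ - 87 , - 86, - 78, - 38,  -  34,  -  30, - 11, - 8,62, 80, 93.43,95 ] 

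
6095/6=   6095/6 = 1015.83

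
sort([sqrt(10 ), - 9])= [  -  9, sqrt(10) ]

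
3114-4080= - 966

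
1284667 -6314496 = -5029829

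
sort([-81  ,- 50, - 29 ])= [  -  81, - 50, - 29]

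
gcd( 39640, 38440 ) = 40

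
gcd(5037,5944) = 1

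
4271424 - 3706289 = 565135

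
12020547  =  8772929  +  3247618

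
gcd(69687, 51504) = 87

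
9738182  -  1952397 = 7785785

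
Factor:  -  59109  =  -3^1*17^1 * 19^1 * 61^1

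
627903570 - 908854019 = - 280950449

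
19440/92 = 211+7/23 = 211.30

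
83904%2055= 1704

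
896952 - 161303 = 735649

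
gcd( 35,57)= 1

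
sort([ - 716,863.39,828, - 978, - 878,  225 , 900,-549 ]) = [ - 978, - 878, - 716,  -  549 , 225,828, 863.39,900 ]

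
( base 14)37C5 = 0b10011000110001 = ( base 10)9777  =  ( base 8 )23061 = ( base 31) A5C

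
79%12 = 7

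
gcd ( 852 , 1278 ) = 426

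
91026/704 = 129+105/352 = 129.30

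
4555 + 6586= 11141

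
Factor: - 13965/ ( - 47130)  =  2^( - 1 )*7^2 * 19^1*1571^( - 1)  =  931/3142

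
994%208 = 162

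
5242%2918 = 2324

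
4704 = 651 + 4053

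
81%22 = 15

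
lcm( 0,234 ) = 0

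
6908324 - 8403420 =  - 1495096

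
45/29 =1+ 16/29 = 1.55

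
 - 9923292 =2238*( - 4434 )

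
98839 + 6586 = 105425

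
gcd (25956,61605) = 9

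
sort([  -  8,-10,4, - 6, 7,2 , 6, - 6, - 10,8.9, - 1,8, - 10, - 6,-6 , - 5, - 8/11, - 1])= [ - 10, - 10, - 10,-8,-6, - 6,  -  6, - 6, -5 ,  -  1,  -  1, - 8/11,  2,  4, 6,  7,8,8.9]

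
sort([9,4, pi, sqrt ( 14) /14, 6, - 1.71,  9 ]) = [ - 1.71 , sqrt( 14 ) /14, pi,4,6, 9,9 ]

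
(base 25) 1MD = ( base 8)2244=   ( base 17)41f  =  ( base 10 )1188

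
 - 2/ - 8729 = 2/8729 = 0.00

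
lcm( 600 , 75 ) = 600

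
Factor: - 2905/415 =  - 7 = - 7^1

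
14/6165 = 14/6165 = 0.00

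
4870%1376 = 742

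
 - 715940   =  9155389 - 9871329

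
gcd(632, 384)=8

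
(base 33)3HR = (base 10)3855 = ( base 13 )19a7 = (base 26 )5I7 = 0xF0F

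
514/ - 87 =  - 514/87=- 5.91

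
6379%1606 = 1561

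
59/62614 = 59/62614 = 0.00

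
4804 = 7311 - 2507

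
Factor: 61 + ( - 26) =5^1*7^1 = 35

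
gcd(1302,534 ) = 6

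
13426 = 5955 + 7471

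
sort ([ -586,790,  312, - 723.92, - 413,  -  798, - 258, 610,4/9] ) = [ - 798,-723.92, - 586, - 413, - 258 , 4/9, 312, 610, 790]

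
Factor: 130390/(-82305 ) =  - 2^1 * 3^(-2) * 13^1 * 17^1*31^(-1) = - 442/279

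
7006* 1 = 7006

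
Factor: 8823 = 3^1*17^1*173^1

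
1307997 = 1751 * 747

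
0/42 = 0 = 0.00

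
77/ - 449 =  - 77/449 = - 0.17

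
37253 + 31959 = 69212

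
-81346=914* ( - 89)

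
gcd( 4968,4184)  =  8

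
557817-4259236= - 3701419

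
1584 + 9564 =11148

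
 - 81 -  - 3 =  - 78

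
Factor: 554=2^1*277^1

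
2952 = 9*328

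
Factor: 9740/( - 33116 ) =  - 5^1*17^( - 1 )= - 5/17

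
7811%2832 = 2147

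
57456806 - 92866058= - 35409252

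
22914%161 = 52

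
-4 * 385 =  - 1540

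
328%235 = 93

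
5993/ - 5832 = - 5993/5832  =  - 1.03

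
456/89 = 5 + 11/89 =5.12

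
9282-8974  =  308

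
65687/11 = 5971 +6/11 = 5971.55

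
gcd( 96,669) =3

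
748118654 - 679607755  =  68510899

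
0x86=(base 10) 134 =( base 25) 59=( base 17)7f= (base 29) 4I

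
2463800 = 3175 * 776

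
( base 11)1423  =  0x730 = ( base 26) 2IK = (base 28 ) 29k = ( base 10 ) 1840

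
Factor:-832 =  -2^6*13^1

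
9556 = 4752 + 4804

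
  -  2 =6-8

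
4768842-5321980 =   -  553138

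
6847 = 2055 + 4792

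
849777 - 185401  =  664376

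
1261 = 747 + 514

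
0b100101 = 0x25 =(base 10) 37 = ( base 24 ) 1d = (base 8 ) 45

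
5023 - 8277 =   -  3254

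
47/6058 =47/6058 = 0.01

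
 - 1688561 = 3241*( - 521 ) 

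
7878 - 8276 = - 398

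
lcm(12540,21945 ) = 87780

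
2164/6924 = 541/1731= 0.31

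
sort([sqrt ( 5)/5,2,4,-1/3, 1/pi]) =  [-1/3,  1/pi, sqrt(5)/5, 2, 4 ]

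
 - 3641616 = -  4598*792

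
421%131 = 28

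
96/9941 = 96/9941=0.01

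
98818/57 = 1733 + 37/57 = 1733.65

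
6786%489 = 429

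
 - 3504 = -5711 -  - 2207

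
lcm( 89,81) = 7209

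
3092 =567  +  2525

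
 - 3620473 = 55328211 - 58948684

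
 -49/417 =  - 1  +  368/417 = - 0.12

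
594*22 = 13068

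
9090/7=1298 + 4/7= 1298.57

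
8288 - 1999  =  6289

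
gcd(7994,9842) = 14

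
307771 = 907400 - 599629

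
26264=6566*4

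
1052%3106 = 1052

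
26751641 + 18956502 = 45708143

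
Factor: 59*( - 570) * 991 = -2^1 *3^1*5^1*19^1*59^1*991^1 = - 33327330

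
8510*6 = 51060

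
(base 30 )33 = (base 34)2p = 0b1011101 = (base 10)93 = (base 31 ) 30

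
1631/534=1631/534 = 3.05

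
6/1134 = 1/189=0.01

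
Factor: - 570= - 2^1*3^1*5^1 *19^1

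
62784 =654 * 96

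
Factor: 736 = 2^5*23^1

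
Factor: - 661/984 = - 2^( - 3 )*3^( -1 )*41^ ( - 1 )*661^1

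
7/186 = 7/186 =0.04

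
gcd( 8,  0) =8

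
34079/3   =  11359+2/3=11359.67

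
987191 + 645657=1632848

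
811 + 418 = 1229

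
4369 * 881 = 3849089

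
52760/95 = 555 + 7/19 = 555.37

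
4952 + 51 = 5003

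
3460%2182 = 1278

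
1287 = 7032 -5745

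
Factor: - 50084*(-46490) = 2^3*5^1*19^1*659^1*4649^1 = 2328405160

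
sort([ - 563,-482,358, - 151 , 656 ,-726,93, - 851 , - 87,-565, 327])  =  [ - 851 , - 726 , - 565,  -  563, - 482, - 151, - 87 , 93,  327,358, 656]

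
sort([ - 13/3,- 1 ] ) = [ - 13/3, - 1 ]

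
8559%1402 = 147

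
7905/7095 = 527/473 =1.11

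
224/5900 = 56/1475 = 0.04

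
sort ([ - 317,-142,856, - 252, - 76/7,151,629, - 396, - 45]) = [  -  396, - 317, - 252 , - 142, - 45, - 76/7, 151,629,  856]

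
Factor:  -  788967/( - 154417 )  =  3^3*29221^1*154417^ ( - 1) 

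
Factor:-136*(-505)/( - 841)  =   - 2^3 * 5^1*17^1*29^( - 2)*101^1 = - 68680/841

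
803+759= 1562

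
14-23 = - 9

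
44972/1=44972 = 44972.00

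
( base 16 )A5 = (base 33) 50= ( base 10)165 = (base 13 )c9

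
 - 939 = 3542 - 4481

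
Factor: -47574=-2^1*3^3*881^1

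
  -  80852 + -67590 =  - 148442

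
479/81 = 5 + 74/81= 5.91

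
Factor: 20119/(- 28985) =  - 5^( - 1)*17^( - 1)*59^1  =  - 59/85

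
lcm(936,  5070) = 60840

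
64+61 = 125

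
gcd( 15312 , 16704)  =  1392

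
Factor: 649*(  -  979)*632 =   -  401554472 = - 2^3*11^2*59^1*79^1*89^1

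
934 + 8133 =9067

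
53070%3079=727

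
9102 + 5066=14168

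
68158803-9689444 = 58469359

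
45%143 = 45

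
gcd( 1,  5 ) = 1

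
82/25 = 3 + 7/25 = 3.28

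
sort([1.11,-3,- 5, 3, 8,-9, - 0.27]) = [ - 9, - 5, - 3, - 0.27,  1.11,3,8 ] 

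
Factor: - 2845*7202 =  - 2^1*5^1*13^1*277^1*569^1 = - 20489690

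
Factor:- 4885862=- 2^1*29^1*84239^1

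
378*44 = 16632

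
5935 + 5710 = 11645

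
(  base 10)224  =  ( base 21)ae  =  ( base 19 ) BF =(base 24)98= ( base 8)340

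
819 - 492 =327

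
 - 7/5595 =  - 1 + 5588/5595 =- 0.00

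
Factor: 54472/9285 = 88/15=2^3 * 3^(  -  1)*5^( - 1 )* 11^1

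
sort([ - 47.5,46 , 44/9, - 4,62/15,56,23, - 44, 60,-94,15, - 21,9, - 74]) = [  -  94,-74, - 47.5, - 44, - 21,-4,62/15, 44/9, 9,15, 23, 46, 56, 60]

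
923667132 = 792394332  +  131272800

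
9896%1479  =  1022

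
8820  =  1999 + 6821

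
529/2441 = 529/2441 = 0.22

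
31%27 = 4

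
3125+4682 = 7807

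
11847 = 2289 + 9558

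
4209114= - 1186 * ( - 3549)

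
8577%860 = 837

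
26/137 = 26/137 = 0.19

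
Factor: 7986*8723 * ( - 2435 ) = -169626672930 = -2^1 * 3^1*5^1*11^4* 13^1*61^1 * 487^1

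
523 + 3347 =3870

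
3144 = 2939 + 205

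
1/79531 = 1/79531 = 0.00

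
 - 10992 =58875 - 69867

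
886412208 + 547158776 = 1433570984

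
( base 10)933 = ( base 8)1645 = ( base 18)2FF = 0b1110100101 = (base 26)19N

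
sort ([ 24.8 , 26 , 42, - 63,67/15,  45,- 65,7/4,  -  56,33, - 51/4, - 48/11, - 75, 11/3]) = [ -75, - 65, - 63 ,-56, - 51/4, - 48/11,7/4 , 11/3,  67/15,24.8,26,33,42,45]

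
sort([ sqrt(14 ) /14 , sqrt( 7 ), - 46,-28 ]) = [ - 46, - 28,sqrt( 14)/14,sqrt ( 7) ] 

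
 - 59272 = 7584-66856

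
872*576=502272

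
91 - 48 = 43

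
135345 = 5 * 27069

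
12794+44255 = 57049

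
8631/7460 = 8631/7460 = 1.16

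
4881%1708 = 1465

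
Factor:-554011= - 554011^1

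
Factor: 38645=5^1*59^1*131^1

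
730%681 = 49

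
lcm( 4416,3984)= 366528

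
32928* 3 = 98784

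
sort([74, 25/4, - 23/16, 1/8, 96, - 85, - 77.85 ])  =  [  -  85, - 77.85,-23/16, 1/8,25/4, 74,96]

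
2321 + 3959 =6280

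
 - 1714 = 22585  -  24299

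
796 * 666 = 530136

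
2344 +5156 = 7500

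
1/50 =1/50 = 0.02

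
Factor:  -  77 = - 7^1 * 11^1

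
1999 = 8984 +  - 6985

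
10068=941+9127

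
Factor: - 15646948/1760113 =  - 2^2*941^1*4157^1*1760113^ ( - 1)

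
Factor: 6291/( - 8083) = - 3^3*59^(  -  1 )*137^( - 1)*233^1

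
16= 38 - 22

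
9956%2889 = 1289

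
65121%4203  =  2076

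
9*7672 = 69048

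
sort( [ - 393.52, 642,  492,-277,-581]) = [ - 581, -393.52,-277,492,642 ]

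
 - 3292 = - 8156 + 4864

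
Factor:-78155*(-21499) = 1680254345 = 5^1*7^2*11^1*29^1 * 21499^1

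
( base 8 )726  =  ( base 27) HB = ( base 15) 215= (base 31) F5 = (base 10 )470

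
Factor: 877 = 877^1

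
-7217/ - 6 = 1202 + 5/6=1202.83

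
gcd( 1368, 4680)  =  72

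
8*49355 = 394840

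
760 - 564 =196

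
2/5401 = 2/5401 = 0.00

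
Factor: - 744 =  - 2^3*3^1*31^1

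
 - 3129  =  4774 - 7903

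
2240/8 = 280 = 280.00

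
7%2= 1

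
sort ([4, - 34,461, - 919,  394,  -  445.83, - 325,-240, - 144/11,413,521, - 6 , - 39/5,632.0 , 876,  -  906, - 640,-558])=[ - 919, - 906, - 640, - 558, - 445.83, - 325, - 240, - 34, - 144/11  , - 39/5, -6, 4,394 , 413 , 461,  521,  632.0,876]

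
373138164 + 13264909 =386403073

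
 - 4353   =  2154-6507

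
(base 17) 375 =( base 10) 991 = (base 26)1c3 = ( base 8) 1737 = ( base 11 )821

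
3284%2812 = 472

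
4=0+4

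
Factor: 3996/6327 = 12/19=2^2*3^1 * 19^( - 1 ) 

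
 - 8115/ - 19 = 8115/19 = 427.11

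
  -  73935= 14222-88157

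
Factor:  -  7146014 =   -  2^1*19^1*383^1*491^1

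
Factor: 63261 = 3^4*11^1*71^1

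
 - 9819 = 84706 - 94525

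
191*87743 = 16758913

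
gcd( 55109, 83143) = 1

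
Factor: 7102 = 2^1* 53^1*67^1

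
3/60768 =1/20256=0.00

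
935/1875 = 187/375 = 0.50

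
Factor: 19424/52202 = 2^4*43^(  -  1 ) = 16/43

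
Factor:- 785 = -5^1*157^1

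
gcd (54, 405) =27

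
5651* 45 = 254295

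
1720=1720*1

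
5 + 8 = 13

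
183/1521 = 61/507 = 0.12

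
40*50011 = 2000440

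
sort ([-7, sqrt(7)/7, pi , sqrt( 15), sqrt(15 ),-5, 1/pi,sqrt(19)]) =[ - 7, - 5, 1/pi, sqrt( 7 )/7, pi, sqrt( 15 ), sqrt( 15),sqrt( 19) ] 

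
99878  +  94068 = 193946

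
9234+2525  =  11759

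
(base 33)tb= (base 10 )968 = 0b1111001000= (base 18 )2he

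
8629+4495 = 13124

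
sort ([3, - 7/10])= [ - 7/10 , 3 ] 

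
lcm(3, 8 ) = 24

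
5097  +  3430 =8527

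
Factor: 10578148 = 2^2*7^1*17^1*71^1*313^1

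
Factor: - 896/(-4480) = 5^( - 1 ) = 1/5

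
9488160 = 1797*5280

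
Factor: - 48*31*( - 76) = 2^6*3^1*19^1*31^1= 113088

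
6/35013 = 2/11671 = 0.00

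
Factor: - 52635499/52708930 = -2^ ( - 1 )*5^(-1 ) * 7^1*229^( - 1)*269^1*23017^ (-1)  *27953^1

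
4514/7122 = 2257/3561 = 0.63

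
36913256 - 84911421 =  - 47998165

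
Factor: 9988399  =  9988399^1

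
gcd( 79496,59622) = 19874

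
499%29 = 6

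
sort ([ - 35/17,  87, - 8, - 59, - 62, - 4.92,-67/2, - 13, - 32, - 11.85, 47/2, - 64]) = [ - 64, - 62,  -  59, - 67/2, - 32,-13, - 11.85, - 8, - 4.92, - 35/17,47/2, 87 ]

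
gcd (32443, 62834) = 1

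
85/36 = 85/36= 2.36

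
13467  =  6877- - 6590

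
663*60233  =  39934479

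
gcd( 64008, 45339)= 2667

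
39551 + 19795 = 59346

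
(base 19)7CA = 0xacd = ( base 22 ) 5ff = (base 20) 6I5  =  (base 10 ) 2765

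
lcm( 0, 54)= 0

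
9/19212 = 3/6404= 0.00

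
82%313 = 82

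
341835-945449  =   - 603614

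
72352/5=14470  +  2/5 = 14470.40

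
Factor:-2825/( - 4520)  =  5/8=2^(-3 ) * 5^1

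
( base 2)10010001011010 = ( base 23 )HDE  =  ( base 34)81O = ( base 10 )9306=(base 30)aa6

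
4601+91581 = 96182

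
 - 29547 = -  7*4221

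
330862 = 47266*7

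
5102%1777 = 1548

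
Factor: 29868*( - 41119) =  - 1228142292 = - 2^2 * 3^1 *13^1*19^1*131^1*3163^1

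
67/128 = 67/128 = 0.52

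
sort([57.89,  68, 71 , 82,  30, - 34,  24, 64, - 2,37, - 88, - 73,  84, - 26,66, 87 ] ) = [ - 88, - 73, - 34, - 26,-2,24,30,37, 57.89, 64, 66 , 68,  71, 82,84, 87 ]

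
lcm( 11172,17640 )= 335160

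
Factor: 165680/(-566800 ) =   -  5^( - 1 )*13^ ( - 1)*19^1 = - 19/65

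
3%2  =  1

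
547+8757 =9304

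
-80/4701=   -  1 + 4621/4701 = -0.02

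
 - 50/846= -1 + 398/423= - 0.06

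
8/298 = 4/149 = 0.03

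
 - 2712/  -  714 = 452/119 = 3.80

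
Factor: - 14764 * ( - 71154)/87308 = 262629414/21827 = 2^1*3^2*13^(-1)* 23^( - 1)*59^1*67^1 * 73^( - 1)*3691^1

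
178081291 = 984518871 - 806437580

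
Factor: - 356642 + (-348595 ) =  - 3^1*13^3*107^1  =  -705237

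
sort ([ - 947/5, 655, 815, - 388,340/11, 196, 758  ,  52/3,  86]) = [  -  388, - 947/5, 52/3 , 340/11,  86,196, 655,758,815]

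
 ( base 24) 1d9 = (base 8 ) 1601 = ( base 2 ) 1110000001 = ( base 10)897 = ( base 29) 11r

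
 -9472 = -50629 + 41157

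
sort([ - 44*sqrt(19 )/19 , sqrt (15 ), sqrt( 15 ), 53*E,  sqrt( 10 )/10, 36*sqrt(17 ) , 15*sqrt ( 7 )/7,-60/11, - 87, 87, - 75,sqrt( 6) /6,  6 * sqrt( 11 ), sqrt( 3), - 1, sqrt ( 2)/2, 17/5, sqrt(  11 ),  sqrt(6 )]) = [ - 87, - 75, - 44*sqrt(19) /19, - 60/11, - 1, sqrt ( 10 ) /10, sqrt (6) /6, sqrt (2)/2, sqrt(3),sqrt (6), sqrt ( 11),17/5,sqrt(15 ),  sqrt(15 ), 15 * sqrt( 7) /7,6* sqrt ( 11 ), 87, 53*E, 36*sqrt( 17) ] 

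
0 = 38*0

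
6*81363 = 488178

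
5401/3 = 1800  +  1/3 = 1800.33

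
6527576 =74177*88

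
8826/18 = 490+1/3 = 490.33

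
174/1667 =174/1667= 0.10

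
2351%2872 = 2351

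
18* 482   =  8676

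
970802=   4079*238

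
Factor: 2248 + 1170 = 3418= 2^1*1709^1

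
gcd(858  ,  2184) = 78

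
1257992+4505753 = 5763745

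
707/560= 1 + 21/80 = 1.26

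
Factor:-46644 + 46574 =-2^1 * 5^1 *7^1 = -70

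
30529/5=30529/5 = 6105.80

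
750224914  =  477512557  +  272712357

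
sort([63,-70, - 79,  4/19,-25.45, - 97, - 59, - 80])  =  [-97, - 80,-79, - 70,-59,-25.45, 4/19, 63]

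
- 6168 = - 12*514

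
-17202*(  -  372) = 6399144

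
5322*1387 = 7381614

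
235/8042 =235/8042 =0.03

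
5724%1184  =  988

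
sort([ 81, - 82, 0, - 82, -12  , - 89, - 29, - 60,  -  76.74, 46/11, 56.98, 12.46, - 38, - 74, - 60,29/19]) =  [ - 89 , - 82,-82, - 76.74, - 74, - 60, - 60, - 38,-29, - 12, 0, 29/19, 46/11, 12.46, 56.98 , 81]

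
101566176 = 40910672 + 60655504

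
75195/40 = 1879 + 7/8 = 1879.88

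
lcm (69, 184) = 552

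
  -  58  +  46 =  - 12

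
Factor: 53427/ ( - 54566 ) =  - 2^( - 1 ) * 3^1*11^1*1619^1 * 27283^( - 1 ) 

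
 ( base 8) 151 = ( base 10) 105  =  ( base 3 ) 10220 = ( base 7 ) 210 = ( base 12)89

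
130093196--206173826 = 336267022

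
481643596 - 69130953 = 412512643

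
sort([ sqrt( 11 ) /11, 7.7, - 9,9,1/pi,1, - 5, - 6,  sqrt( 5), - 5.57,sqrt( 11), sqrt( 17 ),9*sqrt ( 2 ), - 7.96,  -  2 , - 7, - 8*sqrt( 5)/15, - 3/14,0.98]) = [ - 9,- 7.96, - 7 , - 6, - 5.57, - 5,  -  2, - 8*sqrt( 5 )/15, - 3/14, sqrt(11)/11 , 1/pi,0.98 , 1, sqrt( 5) , sqrt( 11), sqrt( 17 ),7.7, 9, 9*sqrt( 2 )]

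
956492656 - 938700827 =17791829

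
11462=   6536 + 4926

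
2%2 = 0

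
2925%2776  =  149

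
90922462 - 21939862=68982600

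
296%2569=296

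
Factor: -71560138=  - 2^1*13^1*2752313^1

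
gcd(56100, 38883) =3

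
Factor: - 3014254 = -2^1*31^1 * 61^1*797^1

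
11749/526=11749/526 = 22.34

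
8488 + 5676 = 14164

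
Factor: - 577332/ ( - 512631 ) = 116/103 =2^2 * 29^1*103^(-1)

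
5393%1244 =417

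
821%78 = 41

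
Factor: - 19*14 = - 266 = - 2^1*7^1 * 19^1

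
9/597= 3/199 = 0.02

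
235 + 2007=2242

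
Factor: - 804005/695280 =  - 2^( - 4 )*3^( - 1 )*401^2*2897^ ( - 1) = - 160801/139056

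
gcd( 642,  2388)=6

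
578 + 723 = 1301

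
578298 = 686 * 843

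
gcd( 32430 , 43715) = 5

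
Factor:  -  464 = - 2^4 * 29^1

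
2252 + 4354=6606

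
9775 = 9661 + 114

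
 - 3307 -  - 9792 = 6485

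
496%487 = 9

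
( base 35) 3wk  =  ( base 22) 9KJ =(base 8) 11317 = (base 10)4815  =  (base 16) 12cf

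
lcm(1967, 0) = 0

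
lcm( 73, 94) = 6862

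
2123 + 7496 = 9619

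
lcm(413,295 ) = 2065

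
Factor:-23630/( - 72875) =4726/14575 = 2^1*5^( - 2)*11^( - 1) * 17^1*53^( - 1)*139^1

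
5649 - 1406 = 4243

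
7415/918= 8+71/918 = 8.08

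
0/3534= 0 = 0.00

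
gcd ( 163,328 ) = 1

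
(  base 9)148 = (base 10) 125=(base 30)45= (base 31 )41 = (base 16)7D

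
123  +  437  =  560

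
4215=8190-3975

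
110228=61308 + 48920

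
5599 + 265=5864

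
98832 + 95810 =194642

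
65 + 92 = 157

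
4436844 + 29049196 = 33486040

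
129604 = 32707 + 96897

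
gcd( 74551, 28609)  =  1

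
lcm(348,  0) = 0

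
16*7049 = 112784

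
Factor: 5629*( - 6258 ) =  - 2^1 *3^1*7^1 * 13^1*149^1*433^1 = - 35226282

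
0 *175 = 0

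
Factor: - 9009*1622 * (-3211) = 2^1*3^2*7^1*11^1*13^3 *19^1*811^1  =  46921052178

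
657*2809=1845513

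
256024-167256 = 88768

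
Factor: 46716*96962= 4529676792 = 2^3  *3^1*17^1*229^1 * 48481^1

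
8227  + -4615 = 3612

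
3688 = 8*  461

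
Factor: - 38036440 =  - 2^3*5^1*13^1*193^1*379^1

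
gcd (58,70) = 2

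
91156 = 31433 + 59723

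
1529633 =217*7049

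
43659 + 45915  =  89574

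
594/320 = 297/160 = 1.86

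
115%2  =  1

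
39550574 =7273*5438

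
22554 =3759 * 6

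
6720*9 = 60480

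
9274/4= 2318 + 1/2 = 2318.50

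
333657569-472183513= - 138525944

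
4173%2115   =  2058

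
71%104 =71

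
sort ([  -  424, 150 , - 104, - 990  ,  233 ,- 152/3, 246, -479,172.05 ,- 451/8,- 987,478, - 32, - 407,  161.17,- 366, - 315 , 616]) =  [ - 990, - 987, - 479, - 424, - 407, - 366, - 315 , - 104, - 451/8  , - 152/3, - 32, 150, 161.17,172.05,  233, 246 , 478,616 ] 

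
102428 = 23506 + 78922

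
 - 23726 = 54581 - 78307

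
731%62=49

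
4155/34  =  4155/34 = 122.21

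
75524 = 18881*4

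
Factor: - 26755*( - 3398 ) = 90913490=2^1 *5^1*1699^1*5351^1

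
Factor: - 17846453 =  - 19^1 * 939287^1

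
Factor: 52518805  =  5^1*31^1*79^1 * 4289^1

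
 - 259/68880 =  - 1  +  9803/9840 = - 0.00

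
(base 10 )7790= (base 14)2BA6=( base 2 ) 1111001101110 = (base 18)160E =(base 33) 752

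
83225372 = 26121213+57104159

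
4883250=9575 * 510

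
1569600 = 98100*16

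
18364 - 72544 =-54180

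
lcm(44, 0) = 0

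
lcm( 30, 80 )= 240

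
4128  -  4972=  - 844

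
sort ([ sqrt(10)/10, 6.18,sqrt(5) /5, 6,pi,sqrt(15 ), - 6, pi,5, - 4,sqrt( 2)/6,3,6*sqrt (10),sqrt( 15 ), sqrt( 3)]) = [ - 6, -4,sqrt( 2 )/6 , sqrt(10) /10, sqrt( 5)/5,sqrt(3),3,pi,pi,sqrt(15), sqrt( 15),5,6,6.18, 6*sqrt(10 )]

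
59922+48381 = 108303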